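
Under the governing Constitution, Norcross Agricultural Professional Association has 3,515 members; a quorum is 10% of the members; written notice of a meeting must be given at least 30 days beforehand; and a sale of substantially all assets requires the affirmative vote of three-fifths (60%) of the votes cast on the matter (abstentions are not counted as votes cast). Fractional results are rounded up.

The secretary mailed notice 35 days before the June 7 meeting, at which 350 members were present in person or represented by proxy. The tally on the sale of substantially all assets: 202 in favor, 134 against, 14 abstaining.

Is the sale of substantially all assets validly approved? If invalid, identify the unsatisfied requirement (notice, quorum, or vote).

Notice: 35 days given; 30 required. Satisfied.
Quorum: 10% of 3,515 = 351.50, rounded up to 352; 350 present. Not satisfied.
Vote: requires three-fifths of the votes cast (350 − 14 abstaining = 336); 3/5 of 336 = 201.60, rounded up to 202, so 202 needed; 202 in favor. Satisfied.

Invalid — quorum requirement not satisfied.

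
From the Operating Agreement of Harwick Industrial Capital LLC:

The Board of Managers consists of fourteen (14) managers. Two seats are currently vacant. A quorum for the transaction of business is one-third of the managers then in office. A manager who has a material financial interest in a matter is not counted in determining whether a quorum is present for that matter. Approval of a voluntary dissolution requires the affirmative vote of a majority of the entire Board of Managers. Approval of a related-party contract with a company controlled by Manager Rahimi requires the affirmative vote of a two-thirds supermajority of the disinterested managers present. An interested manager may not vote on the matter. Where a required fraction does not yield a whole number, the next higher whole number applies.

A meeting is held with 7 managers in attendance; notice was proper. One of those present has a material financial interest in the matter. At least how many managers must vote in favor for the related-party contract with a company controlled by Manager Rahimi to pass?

4

The related-party contract with a company controlled by Manager Rahimi requires two-thirds of the disinterested managers present (7 − 1 = 6).
2/3 of 6 = 4.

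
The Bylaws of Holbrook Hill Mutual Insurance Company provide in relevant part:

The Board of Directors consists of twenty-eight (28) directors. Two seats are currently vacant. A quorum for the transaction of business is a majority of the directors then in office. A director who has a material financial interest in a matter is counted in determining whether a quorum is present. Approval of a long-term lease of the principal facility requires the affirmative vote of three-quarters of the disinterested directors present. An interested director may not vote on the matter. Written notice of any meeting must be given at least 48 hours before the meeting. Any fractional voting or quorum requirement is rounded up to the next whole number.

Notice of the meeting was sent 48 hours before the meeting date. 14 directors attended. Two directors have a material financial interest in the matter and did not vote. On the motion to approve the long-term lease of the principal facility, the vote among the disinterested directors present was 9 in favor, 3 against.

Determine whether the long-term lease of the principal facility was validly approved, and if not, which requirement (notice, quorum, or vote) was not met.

Valid — all requirements satisfied.

Notice: 48 hours given; 48 required (48 ≥ 48). Satisfied.
Quorum: 14 present (interested directors count toward quorum); quorum is 14. Satisfied.
Vote: the long-term lease of the principal facility requires three-fourths of the disinterested directors present (14 − 2 = 12). 3/4 of 12 = 9, so 9 affirmative votes are needed; 9 voted in favor. Satisfied.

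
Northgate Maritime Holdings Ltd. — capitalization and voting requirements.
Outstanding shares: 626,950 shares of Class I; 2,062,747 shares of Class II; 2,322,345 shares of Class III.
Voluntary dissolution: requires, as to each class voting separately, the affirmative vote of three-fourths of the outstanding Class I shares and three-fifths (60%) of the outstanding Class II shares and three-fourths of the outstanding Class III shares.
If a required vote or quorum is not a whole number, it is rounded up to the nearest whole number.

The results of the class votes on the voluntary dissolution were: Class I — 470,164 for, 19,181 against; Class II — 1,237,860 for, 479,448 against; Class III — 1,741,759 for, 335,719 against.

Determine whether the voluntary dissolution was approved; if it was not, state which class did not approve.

Not approved — the Class I shares did not give the required vote.

Class I: 3/4 of 626950 = 470212.50, rounded up to 470213; 470,213 required, 470,164 in favor — not approved.
Class II: 3/5 of 2062747 = 1237648.20, rounded up to 1237649; 1,237,649 required, 1,237,860 in favor — approved.
Class III: 3/4 of 2322345 = 1741758.75, rounded up to 1741759; 1,741,759 required, 1,741,759 in favor — approved.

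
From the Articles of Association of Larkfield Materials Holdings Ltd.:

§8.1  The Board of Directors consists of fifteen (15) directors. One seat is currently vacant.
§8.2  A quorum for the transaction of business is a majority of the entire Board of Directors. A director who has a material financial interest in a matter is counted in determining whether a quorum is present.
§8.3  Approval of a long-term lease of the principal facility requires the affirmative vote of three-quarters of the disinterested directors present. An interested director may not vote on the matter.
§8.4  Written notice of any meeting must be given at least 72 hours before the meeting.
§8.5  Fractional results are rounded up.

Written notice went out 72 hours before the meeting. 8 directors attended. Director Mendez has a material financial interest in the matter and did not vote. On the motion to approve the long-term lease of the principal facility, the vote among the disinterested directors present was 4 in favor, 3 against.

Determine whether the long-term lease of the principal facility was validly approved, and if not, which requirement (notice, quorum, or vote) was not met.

Invalid — vote requirement not satisfied.

Notice: 72 hours given; 72 required (72 ≥ 72). Satisfied.
Quorum: 8 present (interested directors count toward quorum); quorum is 8. Satisfied.
Vote: the long-term lease of the principal facility requires three-fourths of the disinterested directors present (8 − 1 = 7). 3/4 of 7 = 5.25, rounded up to 6, so 6 affirmative votes are needed; 4 voted in favor. Not satisfied.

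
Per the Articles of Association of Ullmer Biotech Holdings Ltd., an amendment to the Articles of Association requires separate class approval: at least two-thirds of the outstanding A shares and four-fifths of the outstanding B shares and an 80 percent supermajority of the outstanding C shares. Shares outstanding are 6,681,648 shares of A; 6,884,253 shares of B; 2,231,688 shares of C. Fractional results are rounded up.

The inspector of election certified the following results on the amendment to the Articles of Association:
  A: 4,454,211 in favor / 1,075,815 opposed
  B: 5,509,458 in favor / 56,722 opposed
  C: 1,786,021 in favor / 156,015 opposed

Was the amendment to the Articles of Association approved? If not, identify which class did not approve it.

Not approved — the A shares did not give the required vote.

A: 2/3 of 6681648 = 4454432; 4,454,432 required, 4,454,211 in favor — not approved.
B: 4/5 of 6884253 = 5507402.40, rounded up to 5507403; 5,507,403 required, 5,509,458 in favor — approved.
C: 4/5 of 2231688 = 1785350.40, rounded up to 1785351; 1,785,351 required, 1,786,021 in favor — approved.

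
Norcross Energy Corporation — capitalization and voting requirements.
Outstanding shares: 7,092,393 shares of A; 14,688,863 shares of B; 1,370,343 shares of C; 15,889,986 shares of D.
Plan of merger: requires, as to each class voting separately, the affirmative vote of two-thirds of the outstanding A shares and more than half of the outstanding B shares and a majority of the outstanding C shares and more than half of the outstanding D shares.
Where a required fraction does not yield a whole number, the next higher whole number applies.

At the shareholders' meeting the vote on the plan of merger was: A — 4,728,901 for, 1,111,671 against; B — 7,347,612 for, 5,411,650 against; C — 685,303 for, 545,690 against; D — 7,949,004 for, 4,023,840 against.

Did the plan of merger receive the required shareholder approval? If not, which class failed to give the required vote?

A: 2/3 of 7092393 = 4728262; 4,728,262 required, 4,728,901 in favor — approved.
B: a majority of 14688863 is 7344432; 7,344,432 required, 7,347,612 in favor — approved.
C: a majority of 1370343 is 685172; 685,172 required, 685,303 in favor — approved.
D: a majority of 15889986 is 7944994; 7,944,994 required, 7,949,004 in favor — approved.

Approved — every class gave the required vote.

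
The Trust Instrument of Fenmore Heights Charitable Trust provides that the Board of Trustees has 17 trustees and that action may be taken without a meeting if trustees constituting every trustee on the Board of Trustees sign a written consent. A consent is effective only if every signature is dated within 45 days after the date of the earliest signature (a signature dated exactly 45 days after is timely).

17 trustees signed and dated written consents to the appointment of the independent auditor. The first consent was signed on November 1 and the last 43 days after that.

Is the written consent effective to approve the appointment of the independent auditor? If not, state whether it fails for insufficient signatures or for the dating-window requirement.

Signatures required: all of 17 — unanimous means all 17, so 17 needed; 17 signed. Sufficient.
Dating window: the latest signature is 43 days after the earliest; the limit is 45 days. Within the window.

Effective — both the signature and dating-window requirements are satisfied.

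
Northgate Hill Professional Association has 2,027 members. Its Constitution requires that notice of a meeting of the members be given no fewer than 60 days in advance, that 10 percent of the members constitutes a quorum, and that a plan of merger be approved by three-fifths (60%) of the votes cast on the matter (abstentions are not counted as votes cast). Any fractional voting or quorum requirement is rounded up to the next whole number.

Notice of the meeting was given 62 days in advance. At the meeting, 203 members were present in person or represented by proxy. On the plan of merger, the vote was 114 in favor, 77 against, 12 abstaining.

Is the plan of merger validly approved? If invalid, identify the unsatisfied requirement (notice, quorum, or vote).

Invalid — vote requirement not satisfied.

Notice: 62 days given; 60 required. Satisfied.
Quorum: 10% of 2,027 = 202.70, rounded up to 203; 203 present. Satisfied.
Vote: requires three-fifths of the votes cast (203 − 12 abstaining = 191); 3/5 of 191 = 114.60, rounded up to 115, so 115 needed; 114 in favor. Not satisfied.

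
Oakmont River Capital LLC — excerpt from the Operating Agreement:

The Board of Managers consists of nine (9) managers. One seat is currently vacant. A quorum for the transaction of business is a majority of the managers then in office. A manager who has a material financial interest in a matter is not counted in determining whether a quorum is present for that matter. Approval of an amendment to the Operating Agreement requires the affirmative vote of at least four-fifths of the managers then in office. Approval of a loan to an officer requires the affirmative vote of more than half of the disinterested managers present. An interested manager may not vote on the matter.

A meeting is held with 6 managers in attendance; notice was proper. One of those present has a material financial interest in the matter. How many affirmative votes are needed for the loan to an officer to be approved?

The loan to an officer requires a majority of the disinterested managers present (6 − 1 = 5).
A majority of 5 is 3.

3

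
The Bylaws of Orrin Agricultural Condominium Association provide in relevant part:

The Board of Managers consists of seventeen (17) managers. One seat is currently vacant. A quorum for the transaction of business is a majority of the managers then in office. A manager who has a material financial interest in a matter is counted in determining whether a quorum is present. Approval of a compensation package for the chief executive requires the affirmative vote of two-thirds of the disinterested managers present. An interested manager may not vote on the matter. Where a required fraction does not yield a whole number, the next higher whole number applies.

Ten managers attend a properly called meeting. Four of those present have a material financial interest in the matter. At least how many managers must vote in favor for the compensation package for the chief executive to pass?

4

The compensation package for the chief executive requires two-thirds of the disinterested managers present (10 − 4 = 6).
2/3 of 6 = 4.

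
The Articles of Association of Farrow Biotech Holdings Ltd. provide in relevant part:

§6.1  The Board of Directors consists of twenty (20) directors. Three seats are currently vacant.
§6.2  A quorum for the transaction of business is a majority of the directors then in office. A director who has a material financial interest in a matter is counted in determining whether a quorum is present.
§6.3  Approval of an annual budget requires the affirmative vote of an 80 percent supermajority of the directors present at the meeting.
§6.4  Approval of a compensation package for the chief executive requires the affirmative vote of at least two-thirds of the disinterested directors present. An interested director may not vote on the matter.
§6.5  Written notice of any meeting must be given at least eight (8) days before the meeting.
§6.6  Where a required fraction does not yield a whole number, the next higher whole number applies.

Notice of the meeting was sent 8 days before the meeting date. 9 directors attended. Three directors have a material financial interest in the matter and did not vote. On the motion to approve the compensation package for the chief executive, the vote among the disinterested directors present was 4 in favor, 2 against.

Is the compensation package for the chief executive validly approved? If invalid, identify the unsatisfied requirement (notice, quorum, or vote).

Notice: 8 days given; 8 required (8 ≥ 8). Satisfied.
Quorum: 9 present (interested directors count toward quorum); quorum is 9. Satisfied.
Vote: the compensation package for the chief executive requires two-thirds of the disinterested directors present (9 − 3 = 6). 2/3 of 6 = 4, so 4 affirmative votes are needed; 4 voted in favor. Satisfied.

Valid — all requirements satisfied.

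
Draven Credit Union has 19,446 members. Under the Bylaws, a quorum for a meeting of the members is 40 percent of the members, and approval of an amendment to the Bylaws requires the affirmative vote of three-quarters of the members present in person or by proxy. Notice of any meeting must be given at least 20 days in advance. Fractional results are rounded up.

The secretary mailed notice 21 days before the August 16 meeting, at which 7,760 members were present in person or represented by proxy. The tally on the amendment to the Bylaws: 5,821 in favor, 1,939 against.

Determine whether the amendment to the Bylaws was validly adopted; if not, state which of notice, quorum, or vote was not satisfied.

Notice: 21 days given; 20 required. Satisfied.
Quorum: 40% of 19,446 = 7,778.40, rounded up to 7,779; 7,760 present. Not satisfied.
Vote: requires three-fourths of those present (7,760); 3/4 of 7760 = 5820, so 5,820 needed; 5,821 in favor. Satisfied.

Invalid — quorum requirement not satisfied.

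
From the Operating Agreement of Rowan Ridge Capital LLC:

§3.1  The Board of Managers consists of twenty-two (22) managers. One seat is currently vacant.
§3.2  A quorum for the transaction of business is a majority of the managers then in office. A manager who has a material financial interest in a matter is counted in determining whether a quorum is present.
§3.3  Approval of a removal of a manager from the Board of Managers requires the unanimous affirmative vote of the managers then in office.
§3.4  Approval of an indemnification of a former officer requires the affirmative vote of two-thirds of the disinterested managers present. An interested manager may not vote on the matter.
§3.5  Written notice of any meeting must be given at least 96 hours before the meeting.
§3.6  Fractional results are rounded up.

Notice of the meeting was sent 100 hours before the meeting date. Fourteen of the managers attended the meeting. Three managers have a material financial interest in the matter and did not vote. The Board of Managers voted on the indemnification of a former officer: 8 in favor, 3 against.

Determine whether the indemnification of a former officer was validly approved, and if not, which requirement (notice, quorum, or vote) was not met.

Valid — all requirements satisfied.

Notice: 100 hours given; 96 required (100 ≥ 96). Satisfied.
Quorum: 14 present (interested managers count toward quorum); quorum is 11. Satisfied.
Vote: the indemnification of a former officer requires two-thirds of the disinterested managers present (14 − 3 = 11). 2/3 of 11 = 7.33, rounded up to 8, so 8 affirmative votes are needed; 8 voted in favor. Satisfied.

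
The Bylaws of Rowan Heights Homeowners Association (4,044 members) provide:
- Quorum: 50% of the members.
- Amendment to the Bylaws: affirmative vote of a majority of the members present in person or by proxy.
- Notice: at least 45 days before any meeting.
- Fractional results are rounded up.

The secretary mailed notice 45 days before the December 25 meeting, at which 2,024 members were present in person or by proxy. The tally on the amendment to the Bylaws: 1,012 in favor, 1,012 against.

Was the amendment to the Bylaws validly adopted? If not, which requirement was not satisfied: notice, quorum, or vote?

Invalid — vote requirement not satisfied.

Notice: 45 days given; 45 required. Satisfied.
Quorum: 50% of 4,044 = 2,022; 2,024 present. Satisfied.
Vote: requires a majority of those present (2,024); a majority of 2024 is 1013, so 1,013 needed; 1,012 in favor. Not satisfied.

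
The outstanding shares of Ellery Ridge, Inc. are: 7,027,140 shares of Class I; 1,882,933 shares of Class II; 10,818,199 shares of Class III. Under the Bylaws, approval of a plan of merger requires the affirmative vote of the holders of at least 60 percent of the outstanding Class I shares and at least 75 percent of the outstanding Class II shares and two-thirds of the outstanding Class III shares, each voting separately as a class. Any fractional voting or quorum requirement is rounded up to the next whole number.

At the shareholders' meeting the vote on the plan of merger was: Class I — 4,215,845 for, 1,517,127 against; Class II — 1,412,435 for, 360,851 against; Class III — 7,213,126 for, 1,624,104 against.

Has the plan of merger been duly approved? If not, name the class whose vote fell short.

Not approved — the Class I shares did not give the required vote.

Class I: 3/5 of 7027140 = 4216284; 4,216,284 required, 4,215,845 in favor — not approved.
Class II: 3/4 of 1882933 = 1412199.75, rounded up to 1412200; 1,412,200 required, 1,412,435 in favor — approved.
Class III: 2/3 of 10818199 = 7212132.67, rounded up to 7212133; 7,212,133 required, 7,213,126 in favor — approved.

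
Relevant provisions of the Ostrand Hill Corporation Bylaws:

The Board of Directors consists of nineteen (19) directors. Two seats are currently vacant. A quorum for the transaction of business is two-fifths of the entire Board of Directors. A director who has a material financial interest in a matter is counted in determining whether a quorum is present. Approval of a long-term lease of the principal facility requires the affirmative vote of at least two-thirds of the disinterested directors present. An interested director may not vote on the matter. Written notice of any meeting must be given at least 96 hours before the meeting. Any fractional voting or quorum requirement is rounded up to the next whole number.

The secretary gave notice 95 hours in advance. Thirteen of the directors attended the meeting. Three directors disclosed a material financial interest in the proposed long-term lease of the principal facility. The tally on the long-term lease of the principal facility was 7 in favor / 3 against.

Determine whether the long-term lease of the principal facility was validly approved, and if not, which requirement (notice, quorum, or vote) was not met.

Notice: 95 hours given; 96 required (95 < 96). Not satisfied.
Quorum: 13 present (interested directors count toward quorum); quorum is 8. Satisfied.
Vote: the long-term lease of the principal facility requires two-thirds of the disinterested directors present (13 − 3 = 10). 2/3 of 10 = 6.67, rounded up to 7, so 7 affirmative votes are needed; 7 voted in favor. Satisfied.

Invalid — notice requirement not satisfied.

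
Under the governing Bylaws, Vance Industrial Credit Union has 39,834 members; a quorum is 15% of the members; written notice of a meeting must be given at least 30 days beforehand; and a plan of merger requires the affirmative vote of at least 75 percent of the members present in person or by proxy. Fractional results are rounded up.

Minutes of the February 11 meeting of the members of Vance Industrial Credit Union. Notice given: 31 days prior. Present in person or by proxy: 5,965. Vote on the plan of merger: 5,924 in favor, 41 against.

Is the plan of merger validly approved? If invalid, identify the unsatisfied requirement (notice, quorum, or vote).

Notice: 31 days given; 30 required. Satisfied.
Quorum: 15% of 39,834 = 5,975.10, rounded up to 5,976; 5,965 present. Not satisfied.
Vote: requires three-fourths of those present (5,965); 3/4 of 5965 = 4473.75, rounded up to 4474, so 4,474 needed; 5,924 in favor. Satisfied.

Invalid — quorum requirement not satisfied.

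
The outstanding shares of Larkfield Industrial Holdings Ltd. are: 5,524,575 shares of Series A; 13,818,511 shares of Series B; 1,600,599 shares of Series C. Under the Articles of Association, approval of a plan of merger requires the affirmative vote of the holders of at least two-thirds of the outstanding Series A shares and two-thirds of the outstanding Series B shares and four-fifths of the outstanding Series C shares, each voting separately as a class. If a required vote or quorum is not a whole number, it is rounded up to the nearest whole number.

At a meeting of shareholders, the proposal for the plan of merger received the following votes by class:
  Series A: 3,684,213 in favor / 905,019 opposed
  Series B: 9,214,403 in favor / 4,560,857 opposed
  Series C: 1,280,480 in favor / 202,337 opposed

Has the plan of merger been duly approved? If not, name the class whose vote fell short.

Series A: 2/3 of 5524575 = 3683050; 3,683,050 required, 3,684,213 in favor — approved.
Series B: 2/3 of 13818511 = 9212340.67, rounded up to 9212341; 9,212,341 required, 9,214,403 in favor — approved.
Series C: 4/5 of 1600599 = 1280479.20, rounded up to 1280480; 1,280,480 required, 1,280,480 in favor — approved.

Approved — every class gave the required vote.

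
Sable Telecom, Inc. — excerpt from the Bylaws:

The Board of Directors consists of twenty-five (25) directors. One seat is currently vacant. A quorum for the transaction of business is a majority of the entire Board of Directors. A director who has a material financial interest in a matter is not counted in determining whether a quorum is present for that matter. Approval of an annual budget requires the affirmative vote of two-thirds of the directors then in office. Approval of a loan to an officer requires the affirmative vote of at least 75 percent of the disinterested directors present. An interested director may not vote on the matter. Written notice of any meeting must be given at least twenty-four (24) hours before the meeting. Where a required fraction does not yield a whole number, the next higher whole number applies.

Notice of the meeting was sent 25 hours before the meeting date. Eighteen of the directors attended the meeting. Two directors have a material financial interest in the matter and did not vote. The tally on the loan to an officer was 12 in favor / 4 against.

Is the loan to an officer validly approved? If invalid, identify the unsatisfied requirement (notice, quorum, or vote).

Valid — all requirements satisfied.

Notice: 25 hours given; 24 required (25 ≥ 24). Satisfied.
Quorum: 18 present, but the 2 interested directors do not count, leaving 16. Quorum is 13. Satisfied.
Vote: the loan to an officer requires three-fourths of the disinterested directors present (18 − 2 = 16). 3/4 of 16 = 12, so 12 affirmative votes are needed; 12 voted in favor. Satisfied.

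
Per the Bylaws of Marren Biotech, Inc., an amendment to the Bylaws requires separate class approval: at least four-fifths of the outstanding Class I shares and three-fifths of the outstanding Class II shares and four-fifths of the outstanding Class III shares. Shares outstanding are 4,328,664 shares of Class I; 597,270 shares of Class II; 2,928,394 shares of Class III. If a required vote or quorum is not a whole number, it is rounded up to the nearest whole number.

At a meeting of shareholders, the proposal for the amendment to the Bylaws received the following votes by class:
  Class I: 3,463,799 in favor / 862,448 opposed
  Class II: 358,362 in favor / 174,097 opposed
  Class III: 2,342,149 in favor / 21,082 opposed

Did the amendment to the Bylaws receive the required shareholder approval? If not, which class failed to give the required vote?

Not approved — the Class III shares did not give the required vote.

Class I: 4/5 of 4328664 = 3462931.20, rounded up to 3462932; 3,462,932 required, 3,463,799 in favor — approved.
Class II: 3/5 of 597270 = 358362; 358,362 required, 358,362 in favor — approved.
Class III: 4/5 of 2928394 = 2342715.20, rounded up to 2342716; 2,342,716 required, 2,342,149 in favor — not approved.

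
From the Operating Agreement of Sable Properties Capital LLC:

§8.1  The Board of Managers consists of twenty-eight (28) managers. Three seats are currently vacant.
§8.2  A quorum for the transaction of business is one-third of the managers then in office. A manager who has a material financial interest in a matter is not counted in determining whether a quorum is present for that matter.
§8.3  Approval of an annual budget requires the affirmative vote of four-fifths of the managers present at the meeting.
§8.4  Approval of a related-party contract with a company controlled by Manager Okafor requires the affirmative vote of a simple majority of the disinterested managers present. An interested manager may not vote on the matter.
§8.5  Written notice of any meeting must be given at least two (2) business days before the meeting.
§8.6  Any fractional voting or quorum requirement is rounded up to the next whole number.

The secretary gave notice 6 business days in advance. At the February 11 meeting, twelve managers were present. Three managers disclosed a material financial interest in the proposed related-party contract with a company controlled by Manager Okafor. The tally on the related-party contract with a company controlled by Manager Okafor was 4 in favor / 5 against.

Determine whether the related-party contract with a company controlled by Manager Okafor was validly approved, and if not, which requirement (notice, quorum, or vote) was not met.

Notice: 6 business days given; 2 required (6 ≥ 2). Satisfied.
Quorum: 12 present, but the 3 interested managers do not count, leaving 9. Quorum is 9. Satisfied.
Vote: the related-party contract with a company controlled by Manager Okafor requires a majority of the disinterested managers present (12 − 3 = 9). A majority of 9 is 5, so 5 affirmative votes are needed; 4 voted in favor. Not satisfied.

Invalid — vote requirement not satisfied.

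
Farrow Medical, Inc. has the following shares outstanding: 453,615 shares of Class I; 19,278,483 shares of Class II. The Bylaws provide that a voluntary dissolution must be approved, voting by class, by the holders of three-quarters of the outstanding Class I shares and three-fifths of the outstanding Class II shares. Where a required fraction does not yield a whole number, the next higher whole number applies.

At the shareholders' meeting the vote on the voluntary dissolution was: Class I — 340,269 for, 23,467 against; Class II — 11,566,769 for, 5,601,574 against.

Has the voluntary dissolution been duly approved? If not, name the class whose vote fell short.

Class I: 3/4 of 453615 = 340211.25, rounded up to 340212; 340,212 required, 340,269 in favor — approved.
Class II: 3/5 of 19278483 = 11567089.80, rounded up to 11567090; 11,567,090 required, 11,566,769 in favor — not approved.

Not approved — the Class II shares did not give the required vote.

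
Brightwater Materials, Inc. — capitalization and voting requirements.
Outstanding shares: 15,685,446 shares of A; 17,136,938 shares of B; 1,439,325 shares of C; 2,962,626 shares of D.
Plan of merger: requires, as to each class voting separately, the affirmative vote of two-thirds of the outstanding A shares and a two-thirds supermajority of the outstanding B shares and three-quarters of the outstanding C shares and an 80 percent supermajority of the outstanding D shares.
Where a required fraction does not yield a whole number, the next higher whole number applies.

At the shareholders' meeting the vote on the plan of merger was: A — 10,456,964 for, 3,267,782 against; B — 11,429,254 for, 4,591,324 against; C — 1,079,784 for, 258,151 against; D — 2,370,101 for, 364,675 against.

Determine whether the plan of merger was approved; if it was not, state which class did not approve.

A: 2/3 of 15685446 = 10456964; 10,456,964 required, 10,456,964 in favor — approved.
B: 2/3 of 17136938 = 11424625.33, rounded up to 11424626; 11,424,626 required, 11,429,254 in favor — approved.
C: 3/4 of 1439325 = 1079493.75, rounded up to 1079494; 1,079,494 required, 1,079,784 in favor — approved.
D: 4/5 of 2962626 = 2370100.80, rounded up to 2370101; 2,370,101 required, 2,370,101 in favor — approved.

Approved — every class gave the required vote.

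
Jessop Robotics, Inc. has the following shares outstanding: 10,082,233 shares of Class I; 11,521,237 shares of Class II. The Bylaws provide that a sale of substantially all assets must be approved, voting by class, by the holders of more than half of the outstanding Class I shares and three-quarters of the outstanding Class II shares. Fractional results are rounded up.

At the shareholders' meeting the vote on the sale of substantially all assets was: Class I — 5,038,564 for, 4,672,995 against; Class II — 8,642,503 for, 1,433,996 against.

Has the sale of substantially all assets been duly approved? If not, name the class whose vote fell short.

Not approved — the Class I shares did not give the required vote.

Class I: a majority of 10082233 is 5041117; 5,041,117 required, 5,038,564 in favor — not approved.
Class II: 3/4 of 11521237 = 8640927.75, rounded up to 8640928; 8,640,928 required, 8,642,503 in favor — approved.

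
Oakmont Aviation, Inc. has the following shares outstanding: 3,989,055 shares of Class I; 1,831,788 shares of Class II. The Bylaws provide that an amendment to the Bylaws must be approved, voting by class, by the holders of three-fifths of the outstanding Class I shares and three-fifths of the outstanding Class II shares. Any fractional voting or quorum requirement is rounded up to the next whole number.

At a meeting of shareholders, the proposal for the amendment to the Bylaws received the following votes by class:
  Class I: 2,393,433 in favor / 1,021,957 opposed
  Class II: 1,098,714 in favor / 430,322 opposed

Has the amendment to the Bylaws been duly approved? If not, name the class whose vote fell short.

Class I: 3/5 of 3989055 = 2393433; 2,393,433 required, 2,393,433 in favor — approved.
Class II: 3/5 of 1831788 = 1099072.80, rounded up to 1099073; 1,099,073 required, 1,098,714 in favor — not approved.

Not approved — the Class II shares did not give the required vote.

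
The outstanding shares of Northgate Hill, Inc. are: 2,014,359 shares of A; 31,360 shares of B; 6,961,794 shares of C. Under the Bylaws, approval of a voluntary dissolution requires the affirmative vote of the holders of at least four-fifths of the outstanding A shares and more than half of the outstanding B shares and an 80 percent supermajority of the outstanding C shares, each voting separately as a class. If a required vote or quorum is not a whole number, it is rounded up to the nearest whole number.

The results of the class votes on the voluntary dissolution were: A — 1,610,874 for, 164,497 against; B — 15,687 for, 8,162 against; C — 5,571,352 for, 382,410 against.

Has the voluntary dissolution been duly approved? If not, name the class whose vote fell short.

Not approved — the A shares did not give the required vote.

A: 4/5 of 2014359 = 1611487.20, rounded up to 1611488; 1,611,488 required, 1,610,874 in favor — not approved.
B: a majority of 31360 is 15681; 15,681 required, 15,687 in favor — approved.
C: 4/5 of 6961794 = 5569435.20, rounded up to 5569436; 5,569,436 required, 5,571,352 in favor — approved.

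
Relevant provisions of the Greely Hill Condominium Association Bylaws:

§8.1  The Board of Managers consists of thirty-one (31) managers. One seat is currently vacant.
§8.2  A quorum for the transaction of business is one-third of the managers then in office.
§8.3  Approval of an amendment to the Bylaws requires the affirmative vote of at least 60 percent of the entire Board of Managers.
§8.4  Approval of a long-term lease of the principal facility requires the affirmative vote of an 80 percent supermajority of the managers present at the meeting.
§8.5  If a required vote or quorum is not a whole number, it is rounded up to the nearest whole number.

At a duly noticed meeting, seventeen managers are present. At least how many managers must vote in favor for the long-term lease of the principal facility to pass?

14

The long-term lease of the principal facility requires four-fifths of the managers present (17).
4/5 of 17 = 13.60, rounded up to 14.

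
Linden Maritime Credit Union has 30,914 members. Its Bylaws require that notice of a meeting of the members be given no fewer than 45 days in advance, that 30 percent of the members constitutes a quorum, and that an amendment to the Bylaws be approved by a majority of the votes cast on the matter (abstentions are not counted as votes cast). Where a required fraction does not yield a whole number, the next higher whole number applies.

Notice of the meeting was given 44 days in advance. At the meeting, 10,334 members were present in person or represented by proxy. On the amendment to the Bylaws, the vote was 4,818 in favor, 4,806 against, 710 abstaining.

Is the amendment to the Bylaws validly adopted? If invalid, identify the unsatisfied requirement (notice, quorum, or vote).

Notice: 44 days given; 45 required. Not satisfied.
Quorum: 30% of 30,914 = 9,274.20, rounded up to 9,275; 10,334 present. Satisfied.
Vote: requires a majority of the votes cast (10,334 − 710 abstaining = 9,624); a majority of 9624 is 4813, so 4,813 needed; 4,818 in favor. Satisfied.

Invalid — notice requirement not satisfied.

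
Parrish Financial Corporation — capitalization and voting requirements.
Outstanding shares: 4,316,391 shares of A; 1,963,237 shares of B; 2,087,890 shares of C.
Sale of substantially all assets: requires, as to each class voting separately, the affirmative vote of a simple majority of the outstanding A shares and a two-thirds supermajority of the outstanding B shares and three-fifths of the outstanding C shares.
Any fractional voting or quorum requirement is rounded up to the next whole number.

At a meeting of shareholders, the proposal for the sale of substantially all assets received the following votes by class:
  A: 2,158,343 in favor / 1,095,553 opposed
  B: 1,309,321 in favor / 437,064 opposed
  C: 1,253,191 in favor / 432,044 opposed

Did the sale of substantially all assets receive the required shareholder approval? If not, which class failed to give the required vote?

Approved — every class gave the required vote.

A: a majority of 4316391 is 2158196; 2,158,196 required, 2,158,343 in favor — approved.
B: 2/3 of 1963237 = 1308824.67, rounded up to 1308825; 1,308,825 required, 1,309,321 in favor — approved.
C: 3/5 of 2087890 = 1252734; 1,252,734 required, 1,253,191 in favor — approved.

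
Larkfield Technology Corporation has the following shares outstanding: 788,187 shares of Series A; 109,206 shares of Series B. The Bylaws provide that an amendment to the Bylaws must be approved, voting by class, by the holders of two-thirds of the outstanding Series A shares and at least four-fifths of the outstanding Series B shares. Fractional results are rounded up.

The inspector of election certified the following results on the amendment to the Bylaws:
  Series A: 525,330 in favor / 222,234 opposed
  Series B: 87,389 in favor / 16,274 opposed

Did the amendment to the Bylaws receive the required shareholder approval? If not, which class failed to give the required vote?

Not approved — the Series A shares did not give the required vote.

Series A: 2/3 of 788187 = 525458; 525,458 required, 525,330 in favor — not approved.
Series B: 4/5 of 109206 = 87364.80, rounded up to 87365; 87,365 required, 87,389 in favor — approved.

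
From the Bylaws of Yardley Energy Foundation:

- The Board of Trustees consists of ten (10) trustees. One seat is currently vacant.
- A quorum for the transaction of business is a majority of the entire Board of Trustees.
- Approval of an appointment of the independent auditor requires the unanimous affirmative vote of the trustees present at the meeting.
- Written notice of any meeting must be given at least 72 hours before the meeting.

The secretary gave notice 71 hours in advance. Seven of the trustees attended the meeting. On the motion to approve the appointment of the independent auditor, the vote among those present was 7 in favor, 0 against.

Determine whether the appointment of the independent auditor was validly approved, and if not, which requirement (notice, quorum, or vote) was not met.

Invalid — notice requirement not satisfied.

Notice: 71 hours given; 72 required (71 < 72). Not satisfied.
Quorum: 7 present; quorum is 6. Satisfied.
Vote: the appointment of the independent auditor requires the unanimous vote of the trustees present (7). Unanimous means all 7, so 7 affirmative votes are needed; 7 voted in favor. Satisfied.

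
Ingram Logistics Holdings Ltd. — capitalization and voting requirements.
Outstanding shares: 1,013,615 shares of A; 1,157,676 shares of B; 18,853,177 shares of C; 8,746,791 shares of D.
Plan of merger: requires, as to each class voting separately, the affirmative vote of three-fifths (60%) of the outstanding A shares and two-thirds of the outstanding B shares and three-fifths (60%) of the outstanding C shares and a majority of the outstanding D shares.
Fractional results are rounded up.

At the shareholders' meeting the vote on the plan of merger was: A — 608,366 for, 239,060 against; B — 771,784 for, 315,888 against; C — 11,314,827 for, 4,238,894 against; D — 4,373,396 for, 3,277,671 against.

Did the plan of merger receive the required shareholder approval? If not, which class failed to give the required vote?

A: 3/5 of 1013615 = 608169; 608,169 required, 608,366 in favor — approved.
B: 2/3 of 1157676 = 771784; 771,784 required, 771,784 in favor — approved.
C: 3/5 of 18853177 = 11311906.20, rounded up to 11311907; 11,311,907 required, 11,314,827 in favor — approved.
D: a majority of 8746791 is 4373396; 4,373,396 required, 4,373,396 in favor — approved.

Approved — every class gave the required vote.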